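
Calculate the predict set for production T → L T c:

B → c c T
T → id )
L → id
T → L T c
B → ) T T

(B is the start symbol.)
{ 'id' }

PREDICT(T → L T c) = (FIRST(RHS) \ {ε}) ∪ (FOLLOW(T) if ε ∈ FIRST(RHS), i.e. RHS ⇒* ε)
FIRST(L) = { 'id' }
FIRST(L T c) = { 'id' }
ε ∉ FIRST(L T c), so FOLLOW(T) is not added.
PREDICT(T → L T c) = { 'id' }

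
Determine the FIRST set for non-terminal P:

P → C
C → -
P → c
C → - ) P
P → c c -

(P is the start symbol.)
{ '-', 'c' }

To compute FIRST(P), examine every production with P on the left-hand side, reading each right-hand side left to right until a non-nullable symbol is reached.

FIRST sets of the other non-terminals involved (by the same procedure, iterated to a fixed point):
  FIRST(C) = { '-' }

From P → C:
  - C is a non-terminal: add FIRST(C) \ {ε} = { '-' }
    C is not nullable, so stop
From P → c:
  - c is a terminal: add 'c' and stop
From P → c c -:
  - c is a terminal: add 'c' and stop

Collecting: FIRST(P) = { '-', 'c' }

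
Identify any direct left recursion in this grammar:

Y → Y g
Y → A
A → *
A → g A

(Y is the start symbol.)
Yes, Y is left-recursive

Direct left recursion occurs when N → N α for some non-terminal N (the right-hand side begins with the left-hand side itself).

Y → Y g: LEFT RECURSIVE (starts with Y)
Y → A: starts with A
A → *: starts with '*'
A → g A: starts with g

The grammar has direct left recursion on: Y.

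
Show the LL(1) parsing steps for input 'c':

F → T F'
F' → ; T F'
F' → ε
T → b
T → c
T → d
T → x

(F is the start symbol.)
Stack is shown with the top on the left.

Stack   Input  Action
---------------------
F $     c $    output F → T F'
T F' $  c $    output T → c
c F' $  c $    match 'c'
F' $    $      output F' → ε
$       $      accept

The string is accepted.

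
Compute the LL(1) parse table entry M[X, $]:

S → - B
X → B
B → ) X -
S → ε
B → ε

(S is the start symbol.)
To find M[X, $], we find productions for X where $ is in the predict set (PREDICT(N → α) = (FIRST(α) \ {ε}) ∪ (FOLLOW(N) if α ⇒* ε)).

Relevant sets:
  FIRST(B) = { ')', ε }
  FOLLOW(X) = { '-' }

X → B: PREDICT = { ')', '-' }

M[X, $] is empty (no production applies)

Answer: Empty (error entry)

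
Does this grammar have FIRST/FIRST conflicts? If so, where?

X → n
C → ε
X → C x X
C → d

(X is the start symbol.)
No FIRST/FIRST conflicts.

FIRST sets of the non-terminals at (or reachable through a nullable prefix from) the front of some alternative:
  FIRST(C) = { 'd', ε }

Productions for X:
  X → n: FIRST = { 'n' }
  X → C x X: FIRST = { 'd', 'x' }
Productions for C:
  C → ε: FIRST = { ε }
  C → d: FIRST = { 'd' }

All alternatives of each non-terminal have pairwise disjoint FIRST sets.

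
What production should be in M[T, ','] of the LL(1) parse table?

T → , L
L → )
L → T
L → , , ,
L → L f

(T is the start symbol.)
To find M[T, ','], we find productions for T where ',' is in the predict set (PREDICT(N → α) = (FIRST(α) \ {ε}) ∪ (FOLLOW(N) if α ⇒* ε)).

T → , L: PREDICT = { ',' }
  ',' is in predict set, so this production goes in M[T, ',']

M[T, ','] = T → , L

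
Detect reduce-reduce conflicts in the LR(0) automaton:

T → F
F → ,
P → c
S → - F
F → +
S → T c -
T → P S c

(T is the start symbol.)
A reduce-reduce conflict occurs when an LR(0) state has two complete items [A → α .] and [B → β .] — both call for a reduction, and with no lookahead the parser cannot choose between them.

Augment with T' → T and build the canonical LR(0) collection (I0 = CLOSURE({[T' → . T]}), then GOTO on every symbol after a dot until no new states appear). It has 14 states:
  I0: { [F → . +], [F → . ,], [P → . c], [T → . F], [T → . P S c], [T' → . T] }  — shift
  I1: { [F → + .] }  — reduce
  I2: { [F → , .] }  — reduce
  I3: { [T → F .] }  — reduce
  I4: { [F → . +], [F → . ,], [P → . c], [S → . - F], [S → . T c -], [T → . F], [T → . P S c], [T → P . S c] }  — shift
  I5: { [T' → T .] }  — accept
  I6: { [P → c .] }  — reduce
  I7: { [F → . +], [F → . ,], [S → - . F] }  — shift
  I8: { [T → P S . c] }  — shift
  I9: { [S → T . c -] }  — shift
  I10: { [S → T c . -] }  — shift
  I11: { [S → T c - .] }  — reduce
  I12: { [T → P S c .] }  — reduce
  I13: { [S → - F .] }  — reduce

No state contains more than one complete item.

Answer: No reduce-reduce conflicts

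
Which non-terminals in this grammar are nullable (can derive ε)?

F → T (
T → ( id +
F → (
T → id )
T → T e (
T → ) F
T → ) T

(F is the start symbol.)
There are no ε-productions, so no non-terminal can derive ε.
No non-terminals are nullable.

Answer: None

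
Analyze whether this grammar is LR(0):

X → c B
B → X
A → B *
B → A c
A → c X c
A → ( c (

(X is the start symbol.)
Augment with X' → X and build the canonical LR(0) collection (I0 = CLOSURE({[X' → . X]}), then GOTO on every symbol after a dot until no new states appear). It has 14 states:
  I0: { [X → . c B], [X' → . X] }  — shift
  I1: { [X' → X .] }  — accept
  I2: { [A → . ( c (], [A → . B *], [A → . c X c], [B → . A c], [B → . X], [X → . c B], [X → c . B] }  — shift
  I3: { [A → ( . c (] }  — shift
  I4: { [B → A . c] }  — shift
  I5: { [A → B . *], [X → c B .] }  — shift, reduce
  I6: { [B → X .] }  — reduce
  I7: { [A → . ( c (], [A → . B *], [A → . c X c], [A → c . X c], [B → . A c], [B → . X], [X → . c B], [X → c . B] }  — shift
  I8: { [A → c X . c], [B → X .] }  — shift, reduce
  I9: { [A → c X c .] }  — reduce
  I10: { [A → B * .] }  — reduce
  I11: { [B → A c .] }  — reduce
  I12: { [A → ( c . (] }  — shift
  I13: { [A → ( c ( .] }  — reduce

Conflict in state I5:
  Shift-reduce conflict between [X → c B .] and [A → B . *]
So the grammar is NOT LR(0).

Answer: No. Shift-reduce conflict between [X → c B .] and [A → B . *]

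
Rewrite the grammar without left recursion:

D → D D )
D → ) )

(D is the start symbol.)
D → ) ) D'
D' → D ) D'
D' → ε

D is directly left-recursive. The standard transformation for
  A → A α₁ | ... | A α_m | β₁ | ... | β_n
is
  A  → β₁ A' | ... | β_n A'
  A' → α₁ A' | ... | α_m A' | ε

D → ) ) becomes D → ) ) D'
D → D D ) becomes D' → D ) D'
Add D' → ε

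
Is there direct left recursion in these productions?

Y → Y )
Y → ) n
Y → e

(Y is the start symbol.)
Yes, Y is left-recursive

Direct left recursion occurs when N → N α for some non-terminal N (the right-hand side begins with the left-hand side itself).

Y → Y ): LEFT RECURSIVE (starts with Y)
Y → ) n: starts with ')'
Y → e: starts with e

The grammar has direct left recursion on: Y.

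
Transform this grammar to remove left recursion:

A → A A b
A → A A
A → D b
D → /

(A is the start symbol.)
A is directly left-recursive. The standard transformation for
  A → A α₁ | ... | A α_m | β₁ | ... | β_n
is
  A  → β₁ A' | ... | β_n A'
  A' → α₁ A' | ... | α_m A' | ε

A → D b becomes A → D b A'
A → A A b becomes A' → A b A'
A → A A becomes A' → A A'
Add A' → ε

Productions for other non-terminals are unchanged:
  D → /

Resulting grammar:
A → D b A'
A' → A b A'
A' → A A'
A' → ε
D → /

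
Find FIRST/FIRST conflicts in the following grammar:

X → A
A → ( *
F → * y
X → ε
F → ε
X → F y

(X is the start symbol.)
No FIRST/FIRST conflicts.

A FIRST/FIRST conflict occurs when two productions N → α and N → β for the same non-terminal have FIRST(α) ∩ FIRST(β) ≠ ∅ (with ε ∈ FIRST of a nullable right-hand side, so two nullable alternatives also conflict).

FIRST sets of the non-terminals at (or reachable through a nullable prefix from) the front of some alternative:
  FIRST(A) = { '(' }
  FIRST(F) = { '*', ε }

Productions for X:
  X → A: FIRST = { '(' }
  X → ε: FIRST = { ε }
  X → F y: FIRST = { '*', 'y' }
Productions for F:
  F → * y: FIRST = { '*' }
  F → ε: FIRST = { ε }
A has only one production, so no FIRST/FIRST conflict is possible there.

All alternatives of each non-terminal have pairwise disjoint FIRST sets.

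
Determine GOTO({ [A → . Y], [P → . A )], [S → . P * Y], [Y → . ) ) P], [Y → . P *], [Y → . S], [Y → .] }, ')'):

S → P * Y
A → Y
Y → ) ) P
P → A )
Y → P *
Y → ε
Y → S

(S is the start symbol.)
GOTO(I, ')') = CLOSURE({ [A → αX.β] : [A → α.Xβ] ∈ I, X = ')' })

Items with dot before ')', with the dot advanced:
  [Y → . ) ) P] → [Y → ) . ) P]
Closure adds nothing (no advanced item has the dot before a non-terminal).

GOTO = { [Y → ) . ) P] }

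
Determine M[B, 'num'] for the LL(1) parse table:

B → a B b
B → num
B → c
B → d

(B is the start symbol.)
To find M[B, 'num'], we find productions for B where 'num' is in the predict set (PREDICT(N → α) = (FIRST(α) \ {ε}) ∪ (FOLLOW(N) if α ⇒* ε)).

B → a B b: PREDICT = { 'a' }
B → num: PREDICT = { 'num' }
  'num' is in predict set, so this production goes in M[B, 'num']
B → c: PREDICT = { 'c' }
B → d: PREDICT = { 'd' }

M[B, 'num'] = B → num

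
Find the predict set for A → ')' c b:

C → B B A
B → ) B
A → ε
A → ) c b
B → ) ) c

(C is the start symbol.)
{ ')' }

PREDICT(A → ')' c b) = (FIRST(RHS) \ {ε}) ∪ (FOLLOW(A) if ε ∈ FIRST(RHS), i.e. RHS ⇒* ε)
FIRST(')' c b) = { ')' }
ε ∉ FIRST(')' c b), so FOLLOW(A) is not added.
PREDICT(A → ')' c b) = { ')' }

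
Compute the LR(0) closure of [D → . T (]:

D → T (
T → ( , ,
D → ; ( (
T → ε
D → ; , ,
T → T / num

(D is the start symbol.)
To compute CLOSURE, for each item [A → α.Bβ] where B is a non-terminal, add [B → .γ] for all productions B → γ; repeat for the newly added items until nothing changes.

Start with: [D → . T (]
  [D → . T (] has the dot before T: add [T → . ( , ,], [T → .], [T → . T / num]
No further items can be added.

CLOSURE = { [D → . T (], [T → . ( , ,], [T → . T / num], [T → .] }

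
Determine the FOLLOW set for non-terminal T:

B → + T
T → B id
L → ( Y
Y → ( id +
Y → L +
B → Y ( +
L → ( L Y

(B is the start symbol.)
{ $, 'id' }

To compute FOLLOW(T), find every occurrence of T on a right-hand side N → α T β: add FIRST(β) \ {ε}, and if β is empty or nullable also add FOLLOW(N). Iterate to a fixed point.

In B → + T: T is at the end, add FOLLOW(B)

The FOLLOW sets referred to above (computed the same way, to a fixed point):
  FOLLOW(B) = { $, 'id' }

Taking the union: FOLLOW(T) = { $, 'id' }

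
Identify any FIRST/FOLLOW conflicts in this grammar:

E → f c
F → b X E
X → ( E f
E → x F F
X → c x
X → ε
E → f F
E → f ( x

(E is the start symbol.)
A FIRST/FOLLOW conflict occurs when a non-terminal N has a nullable alternative N → β (β ⇒* ε) and another alternative N → α with FIRST(α) ∩ FOLLOW(N) ≠ ∅: on such a lookahead the parser cannot decide between expanding α and letting N vanish via β.

Nullable non-terminals: X.

X: nullable alternative(s) X → ε; FOLLOW(X) = { 'f', 'x' }
  X → ( E f: FIRST \ {ε} = { '(' } — disjoint from FOLLOW(X)
  X → c x: FIRST \ {ε} = { 'c' } — disjoint from FOLLOW(X)
  X → ε: FIRST \ {ε} = { } — this is the only nullable alternative, skip

E, F have no nullable alternative, so no FIRST/FOLLOW check is needed there.

No FIRST/FOLLOW conflicts found.

Answer: No FIRST/FOLLOW conflicts.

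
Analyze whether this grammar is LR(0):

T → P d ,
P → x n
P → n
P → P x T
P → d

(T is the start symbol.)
Yes, the grammar is LR(0)

A grammar is LR(0) if no state in the canonical LR(0) collection has:
  - both a shift item (dot before a terminal) and a complete item (shift-reduce conflict), or
  - two or more complete items (reduce-reduce conflict; the accept item [T' → T .] counts as a complete item here).

Augment with T' → T and build the canonical LR(0) collection (I0 = CLOSURE({[T' → . T]}), then GOTO on every symbol after a dot until no new states appear). It has 11 states:
  I0: { [P → . P x T], [P → . d], [P → . n], [P → . x n], [T → . P d ,], [T' → . T] }  — shift
  I1: { [P → P . x T], [T → P . d ,] }  — shift
  I2: { [T' → T .] }  — accept
  I3: { [P → d .] }  — reduce
  I4: { [P → n .] }  — reduce
  I5: { [P → x . n] }  — shift
  I6: { [P → x n .] }  — reduce
  I7: { [T → P d . ,] }  — shift
  I8: { [P → . P x T], [P → . d], [P → . n], [P → . x n], [P → P x . T], [T → . P d ,] }  — shift
  I9: { [P → P x T .] }  — reduce
  I10: { [T → P d , .] }  — reduce

Every state is either a pure shift/goto state or contains exactly one complete item and nothing to shift — no conflicts. The grammar is LR(0).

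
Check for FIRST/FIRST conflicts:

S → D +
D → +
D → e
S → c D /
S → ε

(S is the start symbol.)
FIRST sets of the non-terminals at (or reachable through a nullable prefix from) the front of some alternative:
  FIRST(D) = { '+', 'e' }

Productions for S:
  S → D +: FIRST = { '+', 'e' }
  S → c D /: FIRST = { 'c' }
  S → ε: FIRST = { ε }
Productions for D:
  D → +: FIRST = { '+' }
  D → e: FIRST = { 'e' }

All alternatives of each non-terminal have pairwise disjoint FIRST sets.

Answer: No FIRST/FIRST conflicts.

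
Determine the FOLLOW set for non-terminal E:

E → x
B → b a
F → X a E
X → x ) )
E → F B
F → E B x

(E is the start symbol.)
To compute FOLLOW(E), find every occurrence of E on a right-hand side N → α E β: add FIRST(β) \ {ε}, and if β is empty or nullable also add FOLLOW(N). Iterate to a fixed point.

E is the start symbol, so $ ∈ FOLLOW(E).
In F → X a E: E is at the end, add FOLLOW(F)
In F → E B x: E is followed by B x, add FIRST(B x) \ {ε} = { 'b' }

The FOLLOW sets referred to above (computed the same way, to a fixed point):
  FOLLOW(F) = { 'b' }

Taking the union: FOLLOW(E) = { $, 'b' }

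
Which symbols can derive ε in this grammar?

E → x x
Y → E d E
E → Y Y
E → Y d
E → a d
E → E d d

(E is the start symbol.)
A non-terminal is nullable if it can derive ε (the empty string): either it has an ε-production, or it has a production whose right-hand side consists entirely of nullable non-terminals.

There are no ε-productions, so no non-terminal can derive ε.
No non-terminals are nullable.

Answer: None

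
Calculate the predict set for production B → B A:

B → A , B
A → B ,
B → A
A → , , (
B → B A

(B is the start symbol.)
PREDICT(B → B A) = (FIRST(RHS) \ {ε}) ∪ (FOLLOW(B) if ε ∈ FIRST(RHS), i.e. RHS ⇒* ε)
FIRST(B) = { ',' }
FIRST(B A) = { ',' }
ε ∉ FIRST(B A), so FOLLOW(B) is not added.
PREDICT(B → B A) = { ',' }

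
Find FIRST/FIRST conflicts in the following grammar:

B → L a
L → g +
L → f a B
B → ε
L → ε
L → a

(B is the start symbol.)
A FIRST/FIRST conflict occurs when two productions N → α and N → β for the same non-terminal have FIRST(α) ∩ FIRST(β) ≠ ∅ (with ε ∈ FIRST of a nullable right-hand side, so two nullable alternatives also conflict).

FIRST sets of the non-terminals at (or reachable through a nullable prefix from) the front of some alternative:
  FIRST(L) = { 'a', 'f', 'g', ε }

Productions for B:
  B → L a: FIRST = { 'a', 'f', 'g' }
  B → ε: FIRST = { ε }
Productions for L:
  L → g +: FIRST = { 'g' }
  L → f a B: FIRST = { 'f' }
  L → ε: FIRST = { ε }
  L → a: FIRST = { 'a' }

All alternatives of each non-terminal have pairwise disjoint FIRST sets.

Answer: No FIRST/FIRST conflicts.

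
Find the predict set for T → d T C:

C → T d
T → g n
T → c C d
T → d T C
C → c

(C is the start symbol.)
{ 'd' }

PREDICT(T → d T C) = (FIRST(RHS) \ {ε}) ∪ (FOLLOW(T) if ε ∈ FIRST(RHS), i.e. RHS ⇒* ε)
FIRST(d T C) = { 'd' }
ε ∉ FIRST(d T C), so FOLLOW(T) is not added.
PREDICT(T → d T C) = { 'd' }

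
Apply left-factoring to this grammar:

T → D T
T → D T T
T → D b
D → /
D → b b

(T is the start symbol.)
Left-factoring transforms A → αβ₁ | αβ₂ into A → αA' and A' → β₁ | β₂
(α is the longest common prefix among the alternatives). Repeat until
no nonterminal has two alternatives with a common prefix.

Round 1: T has alternatives sharing prefix 'D'. Introduce T': T → D T'
  Add: T' → T
  Add: T' → T T
  Add: T' → b

Round 2: T' has alternatives sharing prefix 'T'. Introduce T'': T' → T T''
  Add: T'' → ε
  Add: T'' → T

No remaining common prefixes — done.

Resulting grammar:
T → D T'
T' → T T''
T'' → ε
T'' → T
T' → b
D → /
D → b b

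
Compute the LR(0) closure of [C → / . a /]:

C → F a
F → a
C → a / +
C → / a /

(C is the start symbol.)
Start with: [C → / . a /]
The dot precedes the terminal a, so nothing is added.

CLOSURE = { [C → / . a /] }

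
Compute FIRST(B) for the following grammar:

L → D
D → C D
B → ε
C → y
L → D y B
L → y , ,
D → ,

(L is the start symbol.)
{ ε }

To compute FIRST(B), examine every production with B on the left-hand side, reading each right-hand side left to right until a non-nullable symbol is reached.

From B → ε:
  - ε-production, so ε ∈ FIRST(B)

Collecting: FIRST(B) = { ε }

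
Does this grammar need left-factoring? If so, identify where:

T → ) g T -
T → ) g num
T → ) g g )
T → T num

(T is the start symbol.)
Yes, T has productions with common prefix ') g'

Left-factoring is needed when two productions for the same non-terminal
share a common prefix on the right-hand side.

Productions for T:
  T → ) g T -
  T → ) g num
  T → ) g g )
  T → T num

Found common prefix ') g' in productions for T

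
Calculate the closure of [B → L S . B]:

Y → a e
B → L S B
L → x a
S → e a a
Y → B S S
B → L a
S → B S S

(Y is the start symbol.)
Start with: [B → L S . B]
  [B → L S . B] has the dot before B: add [B → . L S B], [B → . L a]
  [B → . L S B] has the dot before L: add [L → . x a]
No further items can be added.

CLOSURE = { [B → . L S B], [B → . L a], [B → L S . B], [L → . x a] }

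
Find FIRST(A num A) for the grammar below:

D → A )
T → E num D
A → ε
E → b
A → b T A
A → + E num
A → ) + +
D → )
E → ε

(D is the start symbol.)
FIRST sets of the non-terminals involved (from the grammar, by fixed-point iteration):
  FIRST(A) = { ')', '+', 'b', ε }

To compute FIRST(A num A), process the symbols left to right:
Symbol A is a non-terminal. Add FIRST(A) \ {ε} = { ')', '+', 'b' }
A is nullable (ε ∈ FIRST(A)), continue to the next symbol.
Symbol num is a terminal. Add 'num' and stop.
FIRST(A num A) = { ')', '+', 'b', 'num' }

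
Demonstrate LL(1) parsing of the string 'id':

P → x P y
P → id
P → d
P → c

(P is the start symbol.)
LL(1) parsing maintains a stack (initially the start symbol over $) and the input. At each step: if the stack top is a terminal, match it against the current input token; if it is a non-terminal N, replace it with the RHS of M[N, lookahead] (the unique production whose predict set contains the lookahead).

Stack is shown with the top on the left.

Stack  Input  Action
--------------------
P $    id $   output P → id
id $   id $   match 'id'
$      $      accept

The string is accepted.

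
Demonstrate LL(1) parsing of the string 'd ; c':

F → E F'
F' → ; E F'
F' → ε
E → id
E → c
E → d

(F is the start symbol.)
LL(1) parsing maintains a stack (initially the start symbol over $) and the input. At each step: if the stack top is a terminal, match it against the current input token; if it is a non-terminal N, replace it with the RHS of M[N, lookahead] (the unique production whose predict set contains the lookahead).

Stack is shown with the top on the left.

Stack     Input    Action
-------------------------
F $       d ; c $  output F → E F'
E F' $    d ; c $  output E → d
d F' $    d ; c $  match 'd'
F' $      ; c $    output F' → ; E F'
; E F' $  ; c $    match ';'
E F' $    c $      output E → c
c F' $    c $      match 'c'
F' $      $        output F' → ε
$         $        accept

The string is accepted.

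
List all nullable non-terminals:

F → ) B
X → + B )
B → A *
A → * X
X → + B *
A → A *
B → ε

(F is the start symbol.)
A non-terminal is nullable if it can derive ε (the empty string): either it has an ε-production, or it has a production whose right-hand side consists entirely of nullable non-terminals.

ε-productions: B → ε
So B is immediately nullable.
No further non-terminal can be added: every production for the remaining non-terminals contains a terminal or a non-nullable non-terminal.
Nullable = { 'B' }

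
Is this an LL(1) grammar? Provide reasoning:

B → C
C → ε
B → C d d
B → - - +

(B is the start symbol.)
Yes, the grammar is LL(1).

A grammar is LL(1) if for each non-terminal N with multiple productions, the predict sets of those productions are pairwise disjoint, where PREDICT(N → α) = (FIRST(α) \ {ε}) ∪ (FOLLOW(N) if α ⇒* ε).

Relevant sets:
  FIRST(C) = { ε }
  FOLLOW(B) = { $ }

For B:
  PREDICT(B → C) = { $ }
  PREDICT(B → C d d) = { 'd' }
  PREDICT(B → '-' '-' '+') = { '-' }
C has a single production, so nothing to check there.

All predict sets are disjoint. The grammar IS LL(1).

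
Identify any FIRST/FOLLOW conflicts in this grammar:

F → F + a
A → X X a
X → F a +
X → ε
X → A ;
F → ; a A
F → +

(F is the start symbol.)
A FIRST/FOLLOW conflict occurs when a non-terminal N has a nullable alternative N → β (β ⇒* ε) and another alternative N → α with FIRST(α) ∩ FOLLOW(N) ≠ ∅: on such a lookahead the parser cannot decide between expanding α and letting N vanish via β.

Nullable non-terminals: X.
FIRST sets used below: FIRST(F) = { '+', ';' }, FIRST(A) = { '+', ';', 'a' }

X: nullable alternative(s) X → ε; FOLLOW(X) = { '+', ';', 'a' }
  X → F a +: FIRST \ {ε} = { '+', ';' } — overlaps FOLLOW(X) on { '+', ';' }: CONFLICT
  X → ε: FIRST \ {ε} = { } — this is the only nullable alternative, skip
  X → A ;: FIRST \ {ε} = { '+', ';', 'a' } — overlaps FOLLOW(X) on { '+', ';', 'a' }: CONFLICT

A, F have no nullable alternative, so no FIRST/FOLLOW check is needed there.

So the grammar has 2 FIRST/FOLLOW conflicts (marked CONFLICT above).

Answer: Yes. X → F a '+' with FOLLOW(X) on { '+', ';' }; X → A ';' with FOLLOW(X) on { '+', ';', 'a' }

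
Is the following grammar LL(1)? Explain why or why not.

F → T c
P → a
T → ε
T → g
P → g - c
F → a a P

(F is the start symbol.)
Yes, the grammar is LL(1).

Relevant sets:
  FIRST(T) = { 'g', ε }
  FOLLOW(T) = { 'c' }

For F:
  PREDICT(F → T c) = { 'c', 'g' }
  PREDICT(F → a a P) = { 'a' }
For P:
  PREDICT(P → a) = { 'a' }
  PREDICT(P → g '-' c) = { 'g' }
For T:
  PREDICT(T → ε) = { 'c' }
  PREDICT(T → g) = { 'g' }

All predict sets are disjoint. The grammar IS LL(1).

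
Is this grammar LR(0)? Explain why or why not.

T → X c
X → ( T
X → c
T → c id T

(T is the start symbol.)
A grammar is LR(0) if no state in the canonical LR(0) collection has:
  - both a shift item (dot before a terminal) and a complete item (shift-reduce conflict), or
  - two or more complete items (reduce-reduce conflict; the accept item [T' → T .] counts as a complete item here).

Augment with T' → T and build the canonical LR(0) collection (I0 = CLOSURE({[T' → . T]}), then GOTO on every symbol after a dot until no new states appear). It has 9 states:
  I0: { [T → . X c], [T → . c id T], [T' → . T], [X → . ( T], [X → . c] }  — shift
  I1: { [T → . X c], [T → . c id T], [X → ( . T], [X → . ( T], [X → . c] }  — shift
  I2: { [T' → T .] }  — accept
  I3: { [T → X . c] }  — shift
  I4: { [T → c . id T], [X → c .] }  — shift, reduce
  I5: { [T → . X c], [T → . c id T], [T → c id . T], [X → . ( T], [X → . c] }  — shift
  I6: { [T → c id T .] }  — reduce
  I7: { [T → X c .] }  — reduce
  I8: { [X → ( T .] }  — reduce

Conflict in state I4:
  Shift-reduce conflict between [X → c .] and [T → c . id T]
So the grammar is NOT LR(0).

Answer: No. Shift-reduce conflict between [X → c .] and [T → c . id T]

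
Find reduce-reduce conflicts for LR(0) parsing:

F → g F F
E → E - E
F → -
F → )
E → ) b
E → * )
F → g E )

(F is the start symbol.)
Augment with F' → F and build the canonical LR(0) collection (I0 = CLOSURE({[F' → . F]}), then GOTO on every symbol after a dot until no new states appear). It has 16 states:
  I0: { [F → . )], [F → . -], [F → . g E )], [F → . g F F], [F' → . F] }  — shift
  I1: { [F → ) .] }  — reduce
  I2: { [F → - .] }  — reduce
  I3: { [F' → F .] }  — accept
  I4: { [E → . ) b], [E → . * )], [E → . E - E], [F → . )], [F → . -], [F → . g E )], [F → . g F F], [F → g . E )], [F → g . F F] }  — shift
  I5: { [E → ) . b], [F → ) .] }  — shift, reduce
  I6: { [E → * . )] }  — shift
  I7: { [E → E . - E], [F → g E . )] }  — shift
  I8: { [F → . )], [F → . -], [F → . g E )], [F → . g F F], [F → g F . F] }  — shift
  I9: { [F → g F F .] }  — reduce
  I10: { [F → g E ) .] }  — reduce
  I11: { [E → . ) b], [E → . * )], [E → . E - E], [E → E - . E] }  — shift
  I12: { [E → ) . b] }  — shift
  I13: { [E → E - E .], [E → E . - E] }  — shift, reduce
  I14: { [E → ) b .] }  — reduce
  I15: { [E → * ) .] }  — reduce

No state contains more than one complete item.

Answer: No reduce-reduce conflicts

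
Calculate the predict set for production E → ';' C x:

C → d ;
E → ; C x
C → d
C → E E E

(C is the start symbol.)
PREDICT(E → ';' C x) = (FIRST(RHS) \ {ε}) ∪ (FOLLOW(E) if ε ∈ FIRST(RHS), i.e. RHS ⇒* ε)
FIRST(';' C x) = { ';' }
ε ∉ FIRST(';' C x), so FOLLOW(E) is not added.
PREDICT(E → ';' C x) = { ';' }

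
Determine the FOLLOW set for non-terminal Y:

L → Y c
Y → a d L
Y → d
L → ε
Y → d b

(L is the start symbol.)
{ 'c' }

In L → Y c: Y is followed by c, add FIRST(c) \ {ε} = { 'c' }

Taking the union: FOLLOW(Y) = { 'c' }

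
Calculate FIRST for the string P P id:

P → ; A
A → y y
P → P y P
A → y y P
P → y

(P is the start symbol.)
{ ';', 'y' }

FIRST sets of the non-terminals involved (from the grammar, by fixed-point iteration):
  FIRST(P) = { ';', 'y' }

To compute FIRST(P P id), process the symbols left to right:
Symbol P is a non-terminal. Add FIRST(P) \ {ε} = { ';', 'y' }
P is not nullable (ε ∉ FIRST(P)), so stop here.
FIRST(P P id) = { ';', 'y' }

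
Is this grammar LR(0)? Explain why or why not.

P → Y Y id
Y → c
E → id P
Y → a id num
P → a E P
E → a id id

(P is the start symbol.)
A grammar is LR(0) if no state in the canonical LR(0) collection has:
  - both a shift item (dot before a terminal) and a complete item (shift-reduce conflict), or
  - two or more complete items (reduce-reduce conflict; the accept item [P' → P .] counts as a complete item here).

Augment with P' → P and build the canonical LR(0) collection (I0 = CLOSURE({[P' → . P]}), then GOTO on every symbol after a dot until no new states appear). It has 17 states:
  I0: { [P → . Y Y id], [P → . a E P], [P' → . P], [Y → . a id num], [Y → . c] }  — shift
  I1: { [P' → P .] }  — accept
  I2: { [P → Y . Y id], [Y → . a id num], [Y → . c] }  — shift
  I3: { [E → . a id id], [E → . id P], [P → a . E P], [Y → a . id num] }  — shift
  I4: { [Y → c .] }  — reduce
  I5: { [P → . Y Y id], [P → . a E P], [P → a E . P], [Y → . a id num], [Y → . c] }  — shift
  I6: { [E → a . id id] }  — shift
  I7: { [E → id . P], [P → . Y Y id], [P → . a E P], [Y → . a id num], [Y → . c], [Y → a id . num] }  — shift
  I8: { [E → id P .] }  — reduce
  I9: { [Y → a id num .] }  — reduce
  I10: { [E → a id . id] }  — shift
  I11: { [E → a id id .] }  — reduce
  I12: { [P → a E P .] }  — reduce
  I13: { [P → Y Y . id] }  — shift
  I14: { [Y → a . id num] }  — shift
  I15: { [Y → a id . num] }  — shift
  I16: { [P → Y Y id .] }  — reduce

Every state is either a pure shift/goto state or contains exactly one complete item and nothing to shift — no conflicts. The grammar is LR(0).

Answer: Yes, the grammar is LR(0)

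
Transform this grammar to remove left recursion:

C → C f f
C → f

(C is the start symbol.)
C → f C'
C' → f f C'
C' → ε

C is directly left-recursive. The standard transformation for
  A → A α₁ | ... | A α_m | β₁ | ... | β_n
is
  A  → β₁ A' | ... | β_n A'
  A' → α₁ A' | ... | α_m A' | ε

C → f becomes C → f C'
C → C f f becomes C' → f f C'
Add C' → ε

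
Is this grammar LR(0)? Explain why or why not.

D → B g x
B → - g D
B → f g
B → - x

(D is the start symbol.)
Yes, the grammar is LR(0)

A grammar is LR(0) if no state in the canonical LR(0) collection has:
  - both a shift item (dot before a terminal) and a complete item (shift-reduce conflict), or
  - two or more complete items (reduce-reduce conflict; the accept item [D' → D .] counts as a complete item here).

Augment with D' → D and build the canonical LR(0) collection (I0 = CLOSURE({[D' → . D]}), then GOTO on every symbol after a dot until no new states appear). It has 11 states:
  I0: { [B → . - g D], [B → . - x], [B → . f g], [D → . B g x], [D' → . D] }  — shift
  I1: { [B → - . g D], [B → - . x] }  — shift
  I2: { [D → B . g x] }  — shift
  I3: { [D' → D .] }  — accept
  I4: { [B → f . g] }  — shift
  I5: { [B → f g .] }  — reduce
  I6: { [D → B g . x] }  — shift
  I7: { [D → B g x .] }  — reduce
  I8: { [B → - g . D], [B → . - g D], [B → . - x], [B → . f g], [D → . B g x] }  — shift
  I9: { [B → - x .] }  — reduce
  I10: { [B → - g D .] }  — reduce

Every state is either a pure shift/goto state or contains exactly one complete item and nothing to shift — no conflicts. The grammar is LR(0).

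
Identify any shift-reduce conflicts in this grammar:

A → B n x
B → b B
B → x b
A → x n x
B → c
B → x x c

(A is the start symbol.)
A shift-reduce conflict occurs when an LR(0) state has both:
  - a complete (reduce) item [A → α .] (dot at the end), and
  - a shift item [B → β . c γ] (dot before a terminal).

Augment with A' → A and build the canonical LR(0) collection (I0 = CLOSURE({[A' → . A]}), then GOTO on every symbol after a dot until no new states appear). It has 15 states:
  I0: { [A → . B n x], [A → . x n x], [A' → . A], [B → . b B], [B → . c], [B → . x b], [B → . x x c] }  — shift
  I1: { [A' → A .] }  — accept
  I2: { [A → B . n x] }  — shift
  I3: { [B → . b B], [B → . c], [B → . x b], [B → . x x c], [B → b . B] }  — shift
  I4: { [B → c .] }  — reduce
  I5: { [A → x . n x], [B → x . b], [B → x . x c] }  — shift
  I6: { [B → x b .] }  — reduce
  I7: { [A → x n . x] }  — shift
  I8: { [B → x x . c] }  — shift
  I9: { [B → x x c .] }  — reduce
  I10: { [A → x n x .] }  — reduce
  I11: { [B → b B .] }  — reduce
  I12: { [B → x . b], [B → x . x c] }  — shift
  I13: { [A → B n . x] }  — shift
  I14: { [A → B n x .] }  — reduce

No state contains both a complete item and a shift item.

Answer: No shift-reduce conflicts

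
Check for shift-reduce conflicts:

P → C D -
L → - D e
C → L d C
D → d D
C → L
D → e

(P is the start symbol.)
A shift-reduce conflict occurs when an LR(0) state has both:
  - a complete (reduce) item [A → α .] (dot at the end), and
  - a shift item [B → β . c γ] (dot before a terminal).

Augment with P' → P and build the canonical LR(0) collection (I0 = CLOSURE({[P' → . P]}), then GOTO on every symbol after a dot until no new states appear). It has 14 states:
  I0: { [C → . L d C], [C → . L], [L → . - D e], [P → . C D -], [P' → . P] }  — shift
  I1: { [D → . d D], [D → . e], [L → - . D e] }  — shift
  I2: { [D → . d D], [D → . e], [P → C . D -] }  — shift
  I3: { [C → L . d C], [C → L .] }  — shift, reduce
  I4: { [P' → P .] }  — accept
  I5: { [C → . L d C], [C → . L], [C → L d . C], [L → . - D e] }  — shift
  I6: { [C → L d C .] }  — reduce
  I7: { [P → C D . -] }  — shift
  I8: { [D → . d D], [D → . e], [D → d . D] }  — shift
  I9: { [D → e .] }  — reduce
  I10: { [D → d D .] }  — reduce
  I11: { [P → C D - .] }  — reduce
  I12: { [L → - D . e] }  — shift
  I13: { [L → - D e .] }  — reduce

I3 contains reduce item [C → L .] and shift item [C → L . d C] — shift-reduce conflict.

Answer: Yes — I3: [C → L .] vs [C → L . d C]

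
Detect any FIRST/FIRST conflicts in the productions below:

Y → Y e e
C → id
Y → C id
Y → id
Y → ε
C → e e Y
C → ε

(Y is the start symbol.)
A FIRST/FIRST conflict occurs when two productions N → α and N → β for the same non-terminal have FIRST(α) ∩ FIRST(β) ≠ ∅ (with ε ∈ FIRST of a nullable right-hand side, so two nullable alternatives also conflict).

FIRST sets of the non-terminals at (or reachable through a nullable prefix from) the front of some alternative:
  FIRST(Y) = { 'e', 'id', ε }
  FIRST(C) = { 'e', 'id', ε }

Productions for Y:
  Y → Y e e: FIRST = { 'e', 'id' }
  Y → C id: FIRST = { 'e', 'id' }
  Y → id: FIRST = { 'id' }
  Y → ε: FIRST = { ε }
Productions for C:
  C → id: FIRST = { 'id' }
  C → e e Y: FIRST = { 'e' }
  C → ε: FIRST = { ε }

Conflict for Y: Y → Y e e and Y → C id
  Overlap: { 'e', 'id' }
Conflict for Y: Y → Y e e and Y → id
  Overlap: { 'id' }
Conflict for Y: Y → C id and Y → id
  Overlap: { 'id' }

Answer: Yes. Y → Y e e / Y → C id on { 'e', 'id' }; Y → Y e e / Y → id on { 'id' }; Y → C id / Y → id on { 'id' }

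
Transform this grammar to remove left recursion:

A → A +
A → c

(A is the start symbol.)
A is directly left-recursive. The standard transformation for
  A → A α₁ | ... | A α_m | β₁ | ... | β_n
is
  A  → β₁ A' | ... | β_n A'
  A' → α₁ A' | ... | α_m A' | ε

A → c becomes A → c A'
A → A + becomes A' → + A'
Add A' → ε

Resulting grammar:
A → c A'
A' → + A'
A' → ε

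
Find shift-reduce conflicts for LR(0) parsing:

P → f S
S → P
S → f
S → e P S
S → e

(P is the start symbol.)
A shift-reduce conflict occurs when an LR(0) state has both:
  - a complete (reduce) item [A → α .] (dot at the end), and
  - a shift item [B → β . c γ] (dot before a terminal).

Augment with P' → P and build the canonical LR(0) collection (I0 = CLOSURE({[P' → . P]}), then GOTO on every symbol after a dot until no new states appear). It has 9 states:
  I0: { [P → . f S], [P' → . P] }  — shift
  I1: { [P' → P .] }  — accept
  I2: { [P → . f S], [P → f . S], [S → . P], [S → . e P S], [S → . e], [S → . f] }  — shift
  I3: { [S → P .] }  — reduce
  I4: { [P → f S .] }  — reduce
  I5: { [P → . f S], [S → e . P S], [S → e .] }  — shift, reduce
  I6: { [P → . f S], [P → f . S], [S → . P], [S → . e P S], [S → . e], [S → . f], [S → f .] }  — shift, reduce
  I7: { [P → . f S], [S → . P], [S → . e P S], [S → . e], [S → . f], [S → e P . S] }  — shift
  I8: { [S → e P S .] }  — reduce

I5 contains reduce item [S → e .] and shift item [P → . f S] — shift-reduce conflict.
I6 contains reduce item [S → f .] and shift items [P → . f S], [S → . e], [S → . e P S], [S → . f] — shift-reduce conflict.

Answer: Yes — I5: [S → e .] vs [P → . f S]; I6: [S → f .] vs [P → . f S]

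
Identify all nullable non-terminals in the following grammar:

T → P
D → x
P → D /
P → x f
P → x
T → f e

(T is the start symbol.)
None

A non-terminal is nullable if it can derive ε (the empty string): either it has an ε-production, or it has a production whose right-hand side consists entirely of nullable non-terminals.

There are no ε-productions, so no non-terminal can derive ε.
No non-terminals are nullable.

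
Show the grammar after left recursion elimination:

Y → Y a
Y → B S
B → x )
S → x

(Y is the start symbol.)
Y is directly left-recursive. The standard transformation for
  A → A α₁ | ... | A α_m | β₁ | ... | β_n
is
  A  → β₁ A' | ... | β_n A'
  A' → α₁ A' | ... | α_m A' | ε

Y → B S becomes Y → B S Y'
Y → Y a becomes Y' → a Y'
Add Y' → ε

Productions for other non-terminals are unchanged:
  B → x )
  S → x

Resulting grammar:
Y → B S Y'
Y' → a Y'
Y' → ε
B → x )
S → x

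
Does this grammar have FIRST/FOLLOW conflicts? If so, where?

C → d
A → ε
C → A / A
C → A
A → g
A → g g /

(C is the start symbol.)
A FIRST/FOLLOW conflict occurs when a non-terminal N has a nullable alternative N → β (β ⇒* ε) and another alternative N → α with FIRST(α) ∩ FOLLOW(N) ≠ ∅: on such a lookahead the parser cannot decide between expanding α and letting N vanish via β.

Nullable non-terminals: A, C.
FIRST sets used below: FIRST(A) = { 'g', ε }

A: nullable alternative(s) A → ε; FOLLOW(A) = { $, '/' }
  A → ε: FIRST \ {ε} = { } — this is the only nullable alternative, skip
  A → g: FIRST \ {ε} = { 'g' } — disjoint from FOLLOW(A)
  A → g g /: FIRST \ {ε} = { 'g' } — disjoint from FOLLOW(A)

C: nullable alternative(s) C → A; FOLLOW(C) = { $ }
  C → d: FIRST \ {ε} = { 'd' } — disjoint from FOLLOW(C)
  C → A / A: FIRST \ {ε} = { '/', 'g' } — disjoint from FOLLOW(C)
  C → A: FIRST \ {ε} = { 'g' } — this is the only nullable alternative, skip

No FIRST/FOLLOW conflicts found.

Answer: No FIRST/FOLLOW conflicts.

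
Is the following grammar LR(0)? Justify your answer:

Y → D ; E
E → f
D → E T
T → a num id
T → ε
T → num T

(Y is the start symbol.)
Augment with Y' → Y and build the canonical LR(0) collection (I0 = CLOSURE({[Y' → . Y]}), then GOTO on every symbol after a dot until no new states appear). It has 13 states:
  I0: { [D → . E T], [E → . f], [Y → . D ; E], [Y' → . Y] }  — shift
  I1: { [Y → D . ; E] }  — shift
  I2: { [D → E . T], [T → . a num id], [T → . num T], [T → .] }  — shift, reduce
  I3: { [Y' → Y .] }  — accept
  I4: { [E → f .] }  — reduce
  I5: { [D → E T .] }  — reduce
  I6: { [T → a . num id] }  — shift
  I7: { [T → . a num id], [T → . num T], [T → .], [T → num . T] }  — shift, reduce
  I8: { [T → num T .] }  — reduce
  I9: { [T → a num . id] }  — shift
  I10: { [T → a num id .] }  — reduce
  I11: { [E → . f], [Y → D ; . E] }  — shift
  I12: { [Y → D ; E .] }  — reduce

Conflict in state I2:
  Shift-reduce conflict between [T → .] and [T → . a num id]
So the grammar is NOT LR(0).

Answer: No. Shift-reduce conflict between [T → .] and [T → . a num id]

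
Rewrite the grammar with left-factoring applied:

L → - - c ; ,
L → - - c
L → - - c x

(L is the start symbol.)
L → - - c L'
L' → ; ,
L' → ε
L' → x

Left-factoring transforms A → αβ₁ | αβ₂ into A → αA' and A' → β₁ | β₂
(α is the longest common prefix among the alternatives). Repeat until
no nonterminal has two alternatives with a common prefix.

Round 1: L has alternatives sharing prefix '- - c'. Introduce L': L → - - c L'
  Add: L' → ; ,
  Add: L' → ε
  Add: L' → x

No remaining common prefixes — done.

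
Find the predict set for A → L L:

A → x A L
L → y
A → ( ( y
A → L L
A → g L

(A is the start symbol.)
PREDICT(A → L L) = (FIRST(RHS) \ {ε}) ∪ (FOLLOW(A) if ε ∈ FIRST(RHS), i.e. RHS ⇒* ε)
FIRST(L) = { 'y' }
FIRST(L L) = { 'y' }
ε ∉ FIRST(L L), so FOLLOW(A) is not added.
PREDICT(A → L L) = { 'y' }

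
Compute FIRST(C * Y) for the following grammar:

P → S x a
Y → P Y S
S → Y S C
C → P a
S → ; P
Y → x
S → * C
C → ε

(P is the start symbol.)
{ '*', ';', 'x' }

FIRST sets of the non-terminals involved (from the grammar, by fixed-point iteration):
  FIRST(C) = { '*', ';', 'x', ε }

To compute FIRST(C * Y), process the symbols left to right:
Symbol C is a non-terminal. Add FIRST(C) \ {ε} = { '*', ';', 'x' }
C is nullable (ε ∈ FIRST(C)), continue to the next symbol.
Symbol * is a terminal. Add '*' and stop.
FIRST(C * Y) = { '*', ';', 'x' }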